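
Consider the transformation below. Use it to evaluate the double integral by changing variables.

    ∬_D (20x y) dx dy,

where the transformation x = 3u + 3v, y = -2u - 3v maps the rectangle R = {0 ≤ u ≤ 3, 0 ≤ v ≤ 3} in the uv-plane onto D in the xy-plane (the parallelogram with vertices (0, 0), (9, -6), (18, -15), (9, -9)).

Compute the Jacobian determinant of (x, y) with respect to (u, v):

    ∂(x,y)/∂(u,v) = | 3  3 | = (3)(-3) - (3)(-2) = -3.
                   | -2  -3 |

Its absolute value is |J| = 3 (the area scaling factor).

Substituting x = 3u + 3v, y = -2u - 3v into the integrand,

    20x y → -120u^2 - 300u v - 180v^2,

so the integral becomes

    ∬_R (-120u^2 - 300u v - 180v^2) · |J| du dv = ∫_0^3 ∫_0^3 (-360u^2 - 900u v - 540v^2) dv du.

Inner (v): -1080u^2 - 4050u - 4860.
Outer (u): -42525.

Therefore ∬_D (20x y) dx dy = -42525.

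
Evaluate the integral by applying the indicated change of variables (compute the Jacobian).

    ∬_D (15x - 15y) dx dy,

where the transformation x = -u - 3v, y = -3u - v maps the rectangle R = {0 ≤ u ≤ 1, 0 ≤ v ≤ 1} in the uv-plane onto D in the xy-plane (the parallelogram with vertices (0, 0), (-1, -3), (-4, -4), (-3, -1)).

Compute the Jacobian determinant of (x, y) with respect to (u, v):

    ∂(x,y)/∂(u,v) = | -1  -3 | = (-1)(-1) - (-3)(-3) = -8.
                   | -3  -1 |

Its absolute value is |J| = 8 (the area scaling factor).

Substituting x = -u - 3v, y = -3u - v into the integrand,

    15x - 15y → 30u - 30v,

so the integral becomes

    ∬_R (30u - 30v) · |J| du dv = ∫_0^1 ∫_0^1 (240u - 240v) dv du.

Inner (v): 240u - 120.
Outer (u): 0.

Therefore ∬_D (15x - 15y) dx dy = 0.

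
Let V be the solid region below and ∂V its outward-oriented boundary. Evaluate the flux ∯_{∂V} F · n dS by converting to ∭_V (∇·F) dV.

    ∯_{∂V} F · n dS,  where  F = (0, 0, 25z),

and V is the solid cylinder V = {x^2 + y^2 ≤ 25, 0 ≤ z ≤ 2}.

By the divergence theorem,

    ∯_{∂V} F · n dS = ∭_V (∇ · F) dV.

Compute the divergence:
    ∇ · F = ∂F_x/∂x + ∂F_y/∂y + ∂F_z/∂z = 0 + 0 + 25 = 25.

In cylindrical coordinates, x = r cos(θ), y = r sin(θ), z = z, dV = r dr dθ dz, with 0 ≤ r ≤ 5, 0 ≤ θ ≤ 2π, 0 ≤ z ≤ 2.

The integrand, after substitution and multiplying by the volume element, becomes (25) · r, so

    ∭_V (∇·F) dV = ∫_0^{2π} ∫_0^{5} ∫_0^{2} (25) · r dz dr dθ.

Inner (z from 0 to 2): 50r.
Middle (r from 0 to 5): 625.
Outer (θ from 0 to 2π): 1250π.

Therefore ∯_{∂V} F · n dS = 1250π.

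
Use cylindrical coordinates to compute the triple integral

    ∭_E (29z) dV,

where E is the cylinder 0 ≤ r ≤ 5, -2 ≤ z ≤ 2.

In cylindrical coordinates, x = r cos(θ), y = r sin(θ), z = z, and dV = r dr dθ dz.

The integrand becomes 29z, so

    ∭_E (29z) dV = ∫_{0}^{2π} ∫_{0}^{5} ∫_{-2}^{2} (29z) · r dz dr dθ.

Inner (z): 0.
Middle (r from 0 to 5): 0.
Outer (θ): 0.

Therefore the triple integral equals 0.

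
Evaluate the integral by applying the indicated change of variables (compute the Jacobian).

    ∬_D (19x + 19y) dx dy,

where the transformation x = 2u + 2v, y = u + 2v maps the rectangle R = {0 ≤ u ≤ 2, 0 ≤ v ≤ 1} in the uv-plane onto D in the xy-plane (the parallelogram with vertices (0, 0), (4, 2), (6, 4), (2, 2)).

Compute the Jacobian determinant of (x, y) with respect to (u, v):

    ∂(x,y)/∂(u,v) = | 2  2 | = (2)(2) - (2)(1) = 2.
                   | 1  2 |

Its absolute value is |J| = 2 (the area scaling factor).

Substituting x = 2u + 2v, y = u + 2v into the integrand,

    19x + 19y → 57u + 76v,

so the integral becomes

    ∬_R (57u + 76v) · |J| du dv = ∫_0^2 ∫_0^1 (114u + 152v) dv du.

Inner (v): 114u + 76.
Outer (u): 380.

Therefore ∬_D (19x + 19y) dx dy = 380.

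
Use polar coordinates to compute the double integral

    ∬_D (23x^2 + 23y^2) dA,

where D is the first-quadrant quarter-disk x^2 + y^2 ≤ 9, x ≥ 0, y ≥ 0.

The region D is 0 ≤ r ≤ 3, 0 ≤ θ ≤ π/2 in polar coordinates, where x = r cos(θ), y = r sin(θ), and dA = r dr dθ.

Under the substitution, the integrand becomes 23r^2, so

    ∬_D (23x^2 + 23y^2) dA = ∫_{0}^{π/2} ∫_{0}^{3} (23r^2) · r dr dθ.

Inner integral (in r): ∫_{0}^{3} (23r^2) · r dr = 1863/4.

Outer integral (in θ): ∫_{0}^{π/2} (1863/4) dθ = 1863π/8.

Therefore ∬_D (23x^2 + 23y^2) dA = 1863π/8.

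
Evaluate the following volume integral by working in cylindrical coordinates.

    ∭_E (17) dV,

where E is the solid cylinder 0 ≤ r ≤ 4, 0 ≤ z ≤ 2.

In cylindrical coordinates, x = r cos(θ), y = r sin(θ), z = z, and dV = r dr dθ dz.

The integrand becomes 17, so

    ∭_E (17) dV = ∫_{0}^{2π} ∫_{0}^{4} ∫_{0}^{2} (17) · r dz dr dθ.

Inner (z): 34r.
Middle (r from 0 to 4): 272.
Outer (θ): 544π.

Therefore the triple integral equals 544π.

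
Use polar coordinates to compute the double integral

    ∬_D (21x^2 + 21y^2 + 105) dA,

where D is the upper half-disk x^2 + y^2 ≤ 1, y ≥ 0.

The region D is 0 ≤ r ≤ 1, 0 ≤ θ ≤ π in polar coordinates, where x = r cos(θ), y = r sin(θ), and dA = r dr dθ.

Under the substitution, the integrand becomes 21r^2 + 105, so

    ∬_D (21x^2 + 21y^2 + 105) dA = ∫_{0}^{π} ∫_{0}^{1} (21r^2 + 105) · r dr dθ.

Inner integral (in r): ∫_{0}^{1} (21r^2 + 105) · r dr = 231/4.

Outer integral (in θ): ∫_{0}^{π} (231/4) dθ = 231π/4.

Therefore ∬_D (21x^2 + 21y^2 + 105) dA = 231π/4.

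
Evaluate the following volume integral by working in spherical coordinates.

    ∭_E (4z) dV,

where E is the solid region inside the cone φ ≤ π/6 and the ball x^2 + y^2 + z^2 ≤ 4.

In spherical coordinates, x = ρ sin(φ) cos(θ), y = ρ sin(φ) sin(θ), z = ρ cos(φ), and dV = ρ^2 sin(φ) dρ dφ dθ.

The integrand becomes 4ρ cos(φ), so

    ∭_E (4z) dV = ∫_{0}^{2π} ∫_{0}^{π/6} ∫_{0}^{2} (4ρ cos(φ)) · ρ^2 sin(φ) dρ dφ dθ.

Inner (ρ): 8sin(2φ).
Middle (φ): 2.
Outer (θ): 4π.

Therefore the triple integral equals 4π.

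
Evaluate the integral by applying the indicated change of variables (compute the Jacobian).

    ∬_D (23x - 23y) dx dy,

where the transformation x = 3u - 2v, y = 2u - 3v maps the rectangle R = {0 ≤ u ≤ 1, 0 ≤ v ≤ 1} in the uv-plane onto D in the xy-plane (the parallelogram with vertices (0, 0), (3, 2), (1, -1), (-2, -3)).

Compute the Jacobian determinant of (x, y) with respect to (u, v):

    ∂(x,y)/∂(u,v) = | 3  -2 | = (3)(-3) - (-2)(2) = -5.
                   | 2  -3 |

Its absolute value is |J| = 5 (the area scaling factor).

Substituting x = 3u - 2v, y = 2u - 3v into the integrand,

    23x - 23y → 23u + 23v,

so the integral becomes

    ∬_R (23u + 23v) · |J| du dv = ∫_0^1 ∫_0^1 (115u + 115v) dv du.

Inner (v): 115u + 115/2.
Outer (u): 115.

Therefore ∬_D (23x - 23y) dx dy = 115.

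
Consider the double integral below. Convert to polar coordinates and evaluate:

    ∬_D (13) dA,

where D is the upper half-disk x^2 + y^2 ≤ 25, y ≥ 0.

The region D is 0 ≤ r ≤ 5, 0 ≤ θ ≤ π in polar coordinates, where x = r cos(θ), y = r sin(θ), and dA = r dr dθ.

Under the substitution, the integrand becomes 13, so

    ∬_D (13) dA = ∫_{0}^{π} ∫_{0}^{5} (13) · r dr dθ.

Inner integral (in r): ∫_{0}^{5} (13) · r dr = 325/2.

Outer integral (in θ): ∫_{0}^{π} (325/2) dθ = 325π/2.

Therefore ∬_D (13) dA = 325π/2.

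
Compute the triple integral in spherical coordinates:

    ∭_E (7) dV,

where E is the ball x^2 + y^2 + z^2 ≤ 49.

In spherical coordinates, x = ρ sin(φ) cos(θ), y = ρ sin(φ) sin(θ), z = ρ cos(φ), and dV = ρ^2 sin(φ) dρ dφ dθ.

The integrand becomes 7, so

    ∭_E (7) dV = ∫_{0}^{2π} ∫_{0}^{π} ∫_{0}^{7} (7) · ρ^2 sin(φ) dρ dφ dθ.

Inner (ρ): 2401sin(φ)/3.
Middle (φ): 4802/3.
Outer (θ): 9604π/3.

Therefore the triple integral equals 9604π/3.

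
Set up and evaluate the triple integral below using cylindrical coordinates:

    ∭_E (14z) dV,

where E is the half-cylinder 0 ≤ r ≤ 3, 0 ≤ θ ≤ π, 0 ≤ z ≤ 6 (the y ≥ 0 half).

In cylindrical coordinates, x = r cos(θ), y = r sin(θ), z = z, and dV = r dr dθ dz.

The integrand becomes 14z, so

    ∭_E (14z) dV = ∫_{0}^{π} ∫_{0}^{3} ∫_{0}^{6} (14z) · r dz dr dθ.

Inner (z): 252r.
Middle (r from 0 to 3): 1134.
Outer (θ): 1134π.

Therefore the triple integral equals 1134π.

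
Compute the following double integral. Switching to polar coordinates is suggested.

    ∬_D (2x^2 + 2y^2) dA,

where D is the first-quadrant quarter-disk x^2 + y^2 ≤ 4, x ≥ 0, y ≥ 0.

The region D is 0 ≤ r ≤ 2, 0 ≤ θ ≤ π/2 in polar coordinates, where x = r cos(θ), y = r sin(θ), and dA = r dr dθ.

Under the substitution, the integrand becomes 2r^2, so

    ∬_D (2x^2 + 2y^2) dA = ∫_{0}^{π/2} ∫_{0}^{2} (2r^2) · r dr dθ.

Inner integral (in r): ∫_{0}^{2} (2r^2) · r dr = 8.

Outer integral (in θ): ∫_{0}^{π/2} (8) dθ = 4π.

Therefore ∬_D (2x^2 + 2y^2) dA = 4π.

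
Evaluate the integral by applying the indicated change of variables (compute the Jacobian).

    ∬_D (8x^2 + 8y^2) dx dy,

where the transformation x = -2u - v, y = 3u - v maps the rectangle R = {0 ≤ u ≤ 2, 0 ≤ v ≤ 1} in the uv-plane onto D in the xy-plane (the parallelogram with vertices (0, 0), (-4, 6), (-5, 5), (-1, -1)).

Compute the Jacobian determinant of (x, y) with respect to (u, v):

    ∂(x,y)/∂(u,v) = | -2  -1 | = (-2)(-1) - (-1)(3) = 5.
                   | 3  -1 |

Its absolute value is |J| = 5 (the area scaling factor).

Substituting x = -2u - v, y = 3u - v into the integrand,

    8x^2 + 8y^2 → 104u^2 - 16u v + 16v^2,

so the integral becomes

    ∬_R (104u^2 - 16u v + 16v^2) · |J| du dv = ∫_0^2 ∫_0^1 (520u^2 - 80u v + 80v^2) dv du.

Inner (v): 520u^2 - 40u + 80/3.
Outer (u): 1360.

Therefore ∬_D (8x^2 + 8y^2) dx dy = 1360.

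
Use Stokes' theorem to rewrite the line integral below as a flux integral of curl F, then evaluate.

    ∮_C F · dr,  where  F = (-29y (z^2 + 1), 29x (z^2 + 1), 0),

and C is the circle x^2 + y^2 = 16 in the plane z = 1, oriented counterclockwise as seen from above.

Let S be the flat disk x^2 + y^2 ≤ 16 in the plane z = 1, with upward unit normal n̂ = ẑ. By Stokes' theorem,

    ∮_C F · dr = ∬_S (∇ × F) · n̂ dS = ∬_D (curl F)_z dA,

where D is the disk x^2 + y^2 ≤ 16.

Compute the curl of F = (-29y (z^2 + 1), 29x (z^2 + 1), 0):
    (∇ × F)_x = ∂F_z/∂y - ∂F_y/∂z = -58x z,
    (∇ × F)_y = ∂F_x/∂z - ∂F_z/∂x = -58y z,
    (∇ × F)_z = ∂F_y/∂x - ∂F_x/∂y = 58z^2 + 58.

On z = 1, (curl F)_z = 116.

Convert to polar (x = r cos θ, y = r sin θ, dA = r dr dθ); the integrand becomes 116, so

    ∬_D (curl F)_z dA = ∫_0^{2π} ∫_0^{4} (116) · r dr dθ.

Inner (r from 0 to 4): 928.
Outer (θ from 0 to 2π): 1856π.

Therefore ∮_C F · dr = 1856π.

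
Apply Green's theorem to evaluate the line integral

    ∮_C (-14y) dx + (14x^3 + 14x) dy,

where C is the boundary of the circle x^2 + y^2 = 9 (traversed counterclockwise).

Green's theorem converts the closed line integral into a double integral over the enclosed region D:

    ∮_C P dx + Q dy = ∬_D (∂Q/∂x - ∂P/∂y) dA.

Here P = -14y, Q = 14x^3 + 14x, so

    ∂Q/∂x = 42x^2 + 14,    ∂P/∂y = -14,
    ∂Q/∂x - ∂P/∂y = 42x^2 + 28.

D is the region x^2 + y^2 ≤ 9. Evaluating the double integral:

In polar coordinates (x = r cos θ, y = r sin θ, dA = r dr dθ) the integrand becomes 42r^2cos(θ)^2 + 28, so

    ∬_D (42x^2 + 28) dA = ∫_0^{2π} ∫_0^{3} (42r^2cos(θ)^2 + 28) · r dr dθ.

Inner (r from 0 to 3): 1701cos(θ)^2/2 + 126.
Outer (θ from 0 to 2π): 2205π/2.

Therefore ∮_C P dx + Q dy = 2205π/2.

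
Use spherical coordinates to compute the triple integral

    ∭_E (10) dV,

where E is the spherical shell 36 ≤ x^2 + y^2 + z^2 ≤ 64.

In spherical coordinates, x = ρ sin(φ) cos(θ), y = ρ sin(φ) sin(θ), z = ρ cos(φ), and dV = ρ^2 sin(φ) dρ dφ dθ.

The integrand becomes 10, so

    ∭_E (10) dV = ∫_{0}^{2π} ∫_{0}^{π} ∫_{6}^{8} (10) · ρ^2 sin(φ) dρ dφ dθ.

Inner (ρ): 2960sin(φ)/3.
Middle (φ): 5920/3.
Outer (θ): 11840π/3.

Therefore the triple integral equals 11840π/3.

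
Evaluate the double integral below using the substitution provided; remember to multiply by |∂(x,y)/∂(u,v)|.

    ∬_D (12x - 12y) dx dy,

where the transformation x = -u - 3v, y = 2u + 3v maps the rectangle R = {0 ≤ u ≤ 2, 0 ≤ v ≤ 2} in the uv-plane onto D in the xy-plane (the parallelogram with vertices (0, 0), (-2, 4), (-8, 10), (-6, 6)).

Compute the Jacobian determinant of (x, y) with respect to (u, v):

    ∂(x,y)/∂(u,v) = | -1  -3 | = (-1)(3) - (-3)(2) = 3.
                   | 2  3 |

Its absolute value is |J| = 3 (the area scaling factor).

Substituting x = -u - 3v, y = 2u + 3v into the integrand,

    12x - 12y → -36u - 72v,

so the integral becomes

    ∬_R (-36u - 72v) · |J| du dv = ∫_0^2 ∫_0^2 (-108u - 216v) dv du.

Inner (v): -216u - 432.
Outer (u): -1296.

Therefore ∬_D (12x - 12y) dx dy = -1296.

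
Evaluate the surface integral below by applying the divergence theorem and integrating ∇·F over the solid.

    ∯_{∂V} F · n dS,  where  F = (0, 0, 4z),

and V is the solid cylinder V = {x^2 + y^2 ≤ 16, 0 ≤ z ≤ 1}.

By the divergence theorem,

    ∯_{∂V} F · n dS = ∭_V (∇ · F) dV.

Compute the divergence:
    ∇ · F = ∂F_x/∂x + ∂F_y/∂y + ∂F_z/∂z = 0 + 0 + 4 = 4.

In cylindrical coordinates, x = r cos(θ), y = r sin(θ), z = z, dV = r dr dθ dz, with 0 ≤ r ≤ 4, 0 ≤ θ ≤ 2π, 0 ≤ z ≤ 1.

The integrand, after substitution and multiplying by the volume element, becomes (4) · r, so

    ∭_V (∇·F) dV = ∫_0^{2π} ∫_0^{4} ∫_0^{1} (4) · r dz dr dθ.

Inner (z from 0 to 1): 4r.
Middle (r from 0 to 4): 32.
Outer (θ from 0 to 2π): 64π.

Therefore ∯_{∂V} F · n dS = 64π.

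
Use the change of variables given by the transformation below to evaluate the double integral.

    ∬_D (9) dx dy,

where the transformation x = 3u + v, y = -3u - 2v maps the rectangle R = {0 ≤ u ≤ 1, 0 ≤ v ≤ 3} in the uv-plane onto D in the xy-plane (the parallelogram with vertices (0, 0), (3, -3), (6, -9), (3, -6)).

Compute the Jacobian determinant of (x, y) with respect to (u, v):

    ∂(x,y)/∂(u,v) = | 3  1 | = (3)(-2) - (1)(-3) = -3.
                   | -3  -2 |

Its absolute value is |J| = 3 (the area scaling factor).

Substituting x = 3u + v, y = -3u - 2v into the integrand,

    9 → 9,

so the integral becomes

    ∬_R (9) · |J| du dv = ∫_0^1 ∫_0^3 (27) dv du.

Inner (v): 81.
Outer (u): 81.

Therefore ∬_D (9) dx dy = 81.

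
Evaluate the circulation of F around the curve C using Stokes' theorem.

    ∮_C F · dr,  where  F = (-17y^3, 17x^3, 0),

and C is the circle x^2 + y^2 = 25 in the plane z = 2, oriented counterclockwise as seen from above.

Let S be the flat disk x^2 + y^2 ≤ 25 in the plane z = 2, with upward unit normal n̂ = ẑ. By Stokes' theorem,

    ∮_C F · dr = ∬_S (∇ × F) · n̂ dS = ∬_D (curl F)_z dA,

where D is the disk x^2 + y^2 ≤ 25.

Compute the curl of F = (-17y^3, 17x^3, 0):
    (∇ × F)_x = ∂F_z/∂y - ∂F_y/∂z = 0,
    (∇ × F)_y = ∂F_x/∂z - ∂F_z/∂x = 0,
    (∇ × F)_z = ∂F_y/∂x - ∂F_x/∂y = 51x^2 + 51y^2.

On z = 2, (curl F)_z = 51x^2 + 51y^2.

Convert to polar (x = r cos θ, y = r sin θ, dA = r dr dθ); the integrand becomes 51r^2, so

    ∬_D (curl F)_z dA = ∫_0^{2π} ∫_0^{5} (51r^2) · r dr dθ.

Inner (r from 0 to 5): 31875/4.
Outer (θ from 0 to 2π): 31875π/2.

Therefore ∮_C F · dr = 31875π/2.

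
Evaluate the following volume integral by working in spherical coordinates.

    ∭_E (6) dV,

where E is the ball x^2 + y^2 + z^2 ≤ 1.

In spherical coordinates, x = ρ sin(φ) cos(θ), y = ρ sin(φ) sin(θ), z = ρ cos(φ), and dV = ρ^2 sin(φ) dρ dφ dθ.

The integrand becomes 6, so

    ∭_E (6) dV = ∫_{0}^{2π} ∫_{0}^{π} ∫_{0}^{1} (6) · ρ^2 sin(φ) dρ dφ dθ.

Inner (ρ): 2sin(φ).
Middle (φ): 4.
Outer (θ): 8π.

Therefore the triple integral equals 8π.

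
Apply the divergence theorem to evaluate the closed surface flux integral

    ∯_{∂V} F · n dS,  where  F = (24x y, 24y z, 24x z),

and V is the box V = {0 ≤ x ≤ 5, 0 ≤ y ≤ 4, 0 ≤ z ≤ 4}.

By the divergence theorem,

    ∯_{∂V} F · n dS = ∭_V (∇ · F) dV.

Compute the divergence:
    ∇ · F = ∂F_x/∂x + ∂F_y/∂y + ∂F_z/∂z = 24y + 24z + 24x = 24x + 24y + 24z.

V is a rectangular box, so dV = dx dy dz with 0 ≤ x ≤ 5, 0 ≤ y ≤ 4, 0 ≤ z ≤ 4.

Integrate (24x + 24y + 24z) over V as an iterated integral:

    ∭_V (∇·F) dV = ∫_0^{5} ∫_0^{4} ∫_0^{4} (24x + 24y + 24z) dz dy dx.

Inner (z from 0 to 4): 96x + 96y + 192.
Middle (y from 0 to 4): 384x + 1536.
Outer (x from 0 to 5): 12480.

Therefore ∯_{∂V} F · n dS = 12480.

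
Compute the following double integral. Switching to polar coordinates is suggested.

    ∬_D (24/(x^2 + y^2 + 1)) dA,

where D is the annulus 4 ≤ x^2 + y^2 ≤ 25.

The region D is 2 ≤ r ≤ 5, 0 ≤ θ ≤ 2π in polar coordinates, where x = r cos(θ), y = r sin(θ), and dA = r dr dθ.

Under the substitution, the integrand becomes 24/(r^2 + 1), so

    ∬_D (24/(x^2 + y^2 + 1)) dA = ∫_{0}^{2π} ∫_{2}^{5} (24/(r^2 + 1)) · r dr dθ.

Inner integral (in r): ∫_{2}^{5} (24/(r^2 + 1)) · r dr = log(95428956661682176/244140625).

Outer integral (in θ): ∫_{0}^{2π} (log(95428956661682176/244140625)) dθ = log((95428956661682176/244140625)^(2π)).

Therefore ∬_D (24/(x^2 + y^2 + 1)) dA = log((95428956661682176/244140625)^(2π)).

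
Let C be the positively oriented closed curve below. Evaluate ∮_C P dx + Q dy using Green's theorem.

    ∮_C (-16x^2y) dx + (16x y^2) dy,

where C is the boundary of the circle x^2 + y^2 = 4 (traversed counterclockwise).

Green's theorem converts the closed line integral into a double integral over the enclosed region D:

    ∮_C P dx + Q dy = ∬_D (∂Q/∂x - ∂P/∂y) dA.

Here P = -16x^2y, Q = 16x y^2, so

    ∂Q/∂x = 16y^2,    ∂P/∂y = -16x^2,
    ∂Q/∂x - ∂P/∂y = 16x^2 + 16y^2.

D is the region x^2 + y^2 ≤ 4. Evaluating the double integral:

In polar coordinates (x = r cos θ, y = r sin θ, dA = r dr dθ) the integrand becomes 16r^2, so

    ∬_D (16x^2 + 16y^2) dA = ∫_0^{2π} ∫_0^{2} (16r^2) · r dr dθ.

Inner (r from 0 to 2): 64.
Outer (θ from 0 to 2π): 128π.

Therefore ∮_C P dx + Q dy = 128π.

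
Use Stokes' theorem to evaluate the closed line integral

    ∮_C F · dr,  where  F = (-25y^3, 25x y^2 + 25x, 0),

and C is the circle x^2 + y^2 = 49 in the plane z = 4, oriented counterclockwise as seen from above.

Let S be the flat disk x^2 + y^2 ≤ 49 in the plane z = 4, with upward unit normal n̂ = ẑ. By Stokes' theorem,

    ∮_C F · dr = ∬_S (∇ × F) · n̂ dS = ∬_D (curl F)_z dA,

where D is the disk x^2 + y^2 ≤ 49.

Compute the curl of F = (-25y^3, 25x y^2 + 25x, 0):
    (∇ × F)_x = ∂F_z/∂y - ∂F_y/∂z = 0,
    (∇ × F)_y = ∂F_x/∂z - ∂F_z/∂x = 0,
    (∇ × F)_z = ∂F_y/∂x - ∂F_x/∂y = 100y^2 + 25.

On z = 4, (curl F)_z = 100y^2 + 25.

Convert to polar (x = r cos θ, y = r sin θ, dA = r dr dθ); the integrand becomes 100r^2sin(θ)^2 + 25, so

    ∬_D (curl F)_z dA = ∫_0^{2π} ∫_0^{7} (100r^2sin(θ)^2 + 25) · r dr dθ.

Inner (r from 0 to 7): 60025sin(θ)^2 + 1225/2.
Outer (θ from 0 to 2π): 61250π.

Therefore ∮_C F · dr = 61250π.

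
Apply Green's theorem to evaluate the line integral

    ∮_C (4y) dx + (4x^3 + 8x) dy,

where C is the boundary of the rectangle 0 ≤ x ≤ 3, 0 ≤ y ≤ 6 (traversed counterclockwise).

Green's theorem converts the closed line integral into a double integral over the enclosed region D:

    ∮_C P dx + Q dy = ∬_D (∂Q/∂x - ∂P/∂y) dA.

Here P = 4y, Q = 4x^3 + 8x, so

    ∂Q/∂x = 12x^2 + 8,    ∂P/∂y = 4,
    ∂Q/∂x - ∂P/∂y = 12x^2 + 4.

D is the region 0 ≤ x ≤ 3, 0 ≤ y ≤ 6. Evaluating the double integral:

    ∬_D (12x^2 + 4) dA = ∫_0^{3} ∫_0^{6} (12x^2 + 4) dy dx.

Inner (y from 0 to 6): 72x^2 + 24.
Outer (x from 0 to 3): 720.

Therefore ∮_C P dx + Q dy = 720.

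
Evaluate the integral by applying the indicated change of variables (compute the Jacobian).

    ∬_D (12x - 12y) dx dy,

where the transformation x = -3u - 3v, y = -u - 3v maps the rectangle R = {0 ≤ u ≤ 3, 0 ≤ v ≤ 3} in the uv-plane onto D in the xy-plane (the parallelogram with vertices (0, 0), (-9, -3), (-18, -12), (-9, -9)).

Compute the Jacobian determinant of (x, y) with respect to (u, v):

    ∂(x,y)/∂(u,v) = | -3  -3 | = (-3)(-3) - (-3)(-1) = 6.
                   | -1  -3 |

Its absolute value is |J| = 6 (the area scaling factor).

Substituting x = -3u - 3v, y = -u - 3v into the integrand,

    12x - 12y → -24u,

so the integral becomes

    ∬_R (-24u) · |J| du dv = ∫_0^3 ∫_0^3 (-144u) dv du.

Inner (v): -432u.
Outer (u): -1944.

Therefore ∬_D (12x - 12y) dx dy = -1944.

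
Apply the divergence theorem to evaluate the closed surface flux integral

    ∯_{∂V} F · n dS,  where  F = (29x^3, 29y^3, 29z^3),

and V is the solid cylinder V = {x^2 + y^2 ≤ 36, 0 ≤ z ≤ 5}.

By the divergence theorem,

    ∯_{∂V} F · n dS = ∭_V (∇ · F) dV.

Compute the divergence:
    ∇ · F = ∂F_x/∂x + ∂F_y/∂y + ∂F_z/∂z = 87x^2 + 87y^2 + 87z^2.

In cylindrical coordinates, x = r cos(θ), y = r sin(θ), z = z, dV = r dr dθ dz, with 0 ≤ r ≤ 6, 0 ≤ θ ≤ 2π, 0 ≤ z ≤ 5.

The integrand, after substitution and multiplying by the volume element, becomes (87r^2 + 87z^2) · r, so

    ∭_V (∇·F) dV = ∫_0^{2π} ∫_0^{6} ∫_0^{5} (87r^2 + 87z^2) · r dz dr dθ.

Inner (z from 0 to 5): 435r^3 + 3625r.
Middle (r from 0 to 6): 206190.
Outer (θ from 0 to 2π): 412380π.

Therefore ∯_{∂V} F · n dS = 412380π.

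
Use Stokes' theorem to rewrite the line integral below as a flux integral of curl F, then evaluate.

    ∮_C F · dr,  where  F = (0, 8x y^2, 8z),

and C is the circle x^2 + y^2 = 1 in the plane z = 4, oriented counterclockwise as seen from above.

Let S be the flat disk x^2 + y^2 ≤ 1 in the plane z = 4, with upward unit normal n̂ = ẑ. By Stokes' theorem,

    ∮_C F · dr = ∬_S (∇ × F) · n̂ dS = ∬_D (curl F)_z dA,

where D is the disk x^2 + y^2 ≤ 1.

Compute the curl of F = (0, 8x y^2, 8z):
    (∇ × F)_x = ∂F_z/∂y - ∂F_y/∂z = 0,
    (∇ × F)_y = ∂F_x/∂z - ∂F_z/∂x = 0,
    (∇ × F)_z = ∂F_y/∂x - ∂F_x/∂y = 8y^2.

On z = 4, (curl F)_z = 8y^2.

Convert to polar (x = r cos θ, y = r sin θ, dA = r dr dθ); the integrand becomes 8r^2sin(θ)^2, so

    ∬_D (curl F)_z dA = ∫_0^{2π} ∫_0^{1} (8r^2sin(θ)^2) · r dr dθ.

Inner (r from 0 to 1): 2sin(θ)^2.
Outer (θ from 0 to 2π): 2π.

Therefore ∮_C F · dr = 2π.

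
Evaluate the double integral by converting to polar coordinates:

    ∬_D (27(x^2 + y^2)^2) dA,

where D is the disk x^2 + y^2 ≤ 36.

The region D is 0 ≤ r ≤ 6, 0 ≤ θ ≤ 2π in polar coordinates, where x = r cos(θ), y = r sin(θ), and dA = r dr dθ.

Under the substitution, the integrand becomes 27r^4, so

    ∬_D (27(x^2 + y^2)^2) dA = ∫_{0}^{2π} ∫_{0}^{6} (27r^4) · r dr dθ.

Inner integral (in r): ∫_{0}^{6} (27r^4) · r dr = 209952.

Outer integral (in θ): ∫_{0}^{2π} (209952) dθ = 419904π.

Therefore ∬_D (27(x^2 + y^2)^2) dA = 419904π.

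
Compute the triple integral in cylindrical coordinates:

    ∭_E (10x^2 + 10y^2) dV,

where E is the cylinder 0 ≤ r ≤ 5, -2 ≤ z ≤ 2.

In cylindrical coordinates, x = r cos(θ), y = r sin(θ), z = z, and dV = r dr dθ dz.

The integrand becomes 10r^2, so

    ∭_E (10x^2 + 10y^2) dV = ∫_{0}^{2π} ∫_{0}^{5} ∫_{-2}^{2} (10r^2) · r dz dr dθ.

Inner (z): 40r^3.
Middle (r from 0 to 5): 6250.
Outer (θ): 12500π.

Therefore the triple integral equals 12500π.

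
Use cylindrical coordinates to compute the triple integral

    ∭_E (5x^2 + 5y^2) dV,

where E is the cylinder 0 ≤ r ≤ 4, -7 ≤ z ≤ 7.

In cylindrical coordinates, x = r cos(θ), y = r sin(θ), z = z, and dV = r dr dθ dz.

The integrand becomes 5r^2, so

    ∭_E (5x^2 + 5y^2) dV = ∫_{0}^{2π} ∫_{0}^{4} ∫_{-7}^{7} (5r^2) · r dz dr dθ.

Inner (z): 70r^3.
Middle (r from 0 to 4): 4480.
Outer (θ): 8960π.

Therefore the triple integral equals 8960π.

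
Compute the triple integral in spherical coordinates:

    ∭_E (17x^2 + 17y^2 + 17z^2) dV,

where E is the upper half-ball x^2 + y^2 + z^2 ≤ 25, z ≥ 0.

In spherical coordinates, x = ρ sin(φ) cos(θ), y = ρ sin(φ) sin(θ), z = ρ cos(φ), and dV = ρ^2 sin(φ) dρ dφ dθ.

The integrand becomes 17ρ^2, so

    ∭_E (17x^2 + 17y^2 + 17z^2) dV = ∫_{0}^{2π} ∫_{0}^{π/2} ∫_{0}^{5} (17ρ^2) · ρ^2 sin(φ) dρ dφ dθ.

Inner (ρ): 10625sin(φ).
Middle (φ): 10625.
Outer (θ): 21250π.

Therefore the triple integral equals 21250π.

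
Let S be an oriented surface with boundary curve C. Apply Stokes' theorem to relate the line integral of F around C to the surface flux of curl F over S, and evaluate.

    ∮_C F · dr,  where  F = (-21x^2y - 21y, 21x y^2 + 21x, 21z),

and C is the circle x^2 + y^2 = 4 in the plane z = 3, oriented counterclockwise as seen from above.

Let S be the flat disk x^2 + y^2 ≤ 4 in the plane z = 3, with upward unit normal n̂ = ẑ. By Stokes' theorem,

    ∮_C F · dr = ∬_S (∇ × F) · n̂ dS = ∬_D (curl F)_z dA,

where D is the disk x^2 + y^2 ≤ 4.

Compute the curl of F = (-21x^2y - 21y, 21x y^2 + 21x, 21z):
    (∇ × F)_x = ∂F_z/∂y - ∂F_y/∂z = 0,
    (∇ × F)_y = ∂F_x/∂z - ∂F_z/∂x = 0,
    (∇ × F)_z = ∂F_y/∂x - ∂F_x/∂y = 21x^2 + 21y^2 + 42.

On z = 3, (curl F)_z = 21x^2 + 21y^2 + 42.

Convert to polar (x = r cos θ, y = r sin θ, dA = r dr dθ); the integrand becomes 21r^2 + 42, so

    ∬_D (curl F)_z dA = ∫_0^{2π} ∫_0^{2} (21r^2 + 42) · r dr dθ.

Inner (r from 0 to 2): 168.
Outer (θ from 0 to 2π): 336π.

Therefore ∮_C F · dr = 336π.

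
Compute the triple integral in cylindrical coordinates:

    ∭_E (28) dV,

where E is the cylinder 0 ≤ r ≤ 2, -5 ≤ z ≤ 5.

In cylindrical coordinates, x = r cos(θ), y = r sin(θ), z = z, and dV = r dr dθ dz.

The integrand becomes 28, so

    ∭_E (28) dV = ∫_{0}^{2π} ∫_{0}^{2} ∫_{-5}^{5} (28) · r dz dr dθ.

Inner (z): 280r.
Middle (r from 0 to 2): 560.
Outer (θ): 1120π.

Therefore the triple integral equals 1120π.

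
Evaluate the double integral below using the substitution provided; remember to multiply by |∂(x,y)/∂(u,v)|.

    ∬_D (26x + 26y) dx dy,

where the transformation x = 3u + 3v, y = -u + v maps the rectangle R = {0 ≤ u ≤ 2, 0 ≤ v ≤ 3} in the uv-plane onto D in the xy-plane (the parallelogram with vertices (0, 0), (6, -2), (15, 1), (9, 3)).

Compute the Jacobian determinant of (x, y) with respect to (u, v):

    ∂(x,y)/∂(u,v) = | 3  3 | = (3)(1) - (3)(-1) = 6.
                   | -1  1 |

Its absolute value is |J| = 6 (the area scaling factor).

Substituting x = 3u + 3v, y = -u + v into the integrand,

    26x + 26y → 52u + 104v,

so the integral becomes

    ∬_R (52u + 104v) · |J| du dv = ∫_0^2 ∫_0^3 (312u + 624v) dv du.

Inner (v): 936u + 2808.
Outer (u): 7488.

Therefore ∬_D (26x + 26y) dx dy = 7488.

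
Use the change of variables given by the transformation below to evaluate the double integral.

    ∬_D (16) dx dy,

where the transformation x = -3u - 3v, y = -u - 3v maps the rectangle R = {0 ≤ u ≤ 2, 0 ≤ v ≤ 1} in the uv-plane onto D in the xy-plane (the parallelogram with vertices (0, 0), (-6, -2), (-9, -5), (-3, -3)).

Compute the Jacobian determinant of (x, y) with respect to (u, v):

    ∂(x,y)/∂(u,v) = | -3  -3 | = (-3)(-3) - (-3)(-1) = 6.
                   | -1  -3 |

Its absolute value is |J| = 6 (the area scaling factor).

Substituting x = -3u - 3v, y = -u - 3v into the integrand,

    16 → 16,

so the integral becomes

    ∬_R (16) · |J| du dv = ∫_0^2 ∫_0^1 (96) dv du.

Inner (v): 96.
Outer (u): 192.

Therefore ∬_D (16) dx dy = 192.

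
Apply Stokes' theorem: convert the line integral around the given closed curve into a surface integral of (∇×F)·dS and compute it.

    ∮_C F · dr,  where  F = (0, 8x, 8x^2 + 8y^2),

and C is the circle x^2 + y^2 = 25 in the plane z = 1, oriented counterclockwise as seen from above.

Let S be the flat disk x^2 + y^2 ≤ 25 in the plane z = 1, with upward unit normal n̂ = ẑ. By Stokes' theorem,

    ∮_C F · dr = ∬_S (∇ × F) · n̂ dS = ∬_D (curl F)_z dA,

where D is the disk x^2 + y^2 ≤ 25.

Compute the curl of F = (0, 8x, 8x^2 + 8y^2):
    (∇ × F)_x = ∂F_z/∂y - ∂F_y/∂z = 16y,
    (∇ × F)_y = ∂F_x/∂z - ∂F_z/∂x = -16x,
    (∇ × F)_z = ∂F_y/∂x - ∂F_x/∂y = 8.

On z = 1, (curl F)_z = 8.

Convert to polar (x = r cos θ, y = r sin θ, dA = r dr dθ); the integrand becomes 8, so

    ∬_D (curl F)_z dA = ∫_0^{2π} ∫_0^{5} (8) · r dr dθ.

Inner (r from 0 to 5): 100.
Outer (θ from 0 to 2π): 200π.

Therefore ∮_C F · dr = 200π.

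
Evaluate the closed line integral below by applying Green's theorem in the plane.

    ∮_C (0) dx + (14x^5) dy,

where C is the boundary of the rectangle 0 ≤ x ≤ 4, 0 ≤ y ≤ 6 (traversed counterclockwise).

Green's theorem converts the closed line integral into a double integral over the enclosed region D:

    ∮_C P dx + Q dy = ∬_D (∂Q/∂x - ∂P/∂y) dA.

Here P = 0, Q = 14x^5, so

    ∂Q/∂x = 70x^4,    ∂P/∂y = 0,
    ∂Q/∂x - ∂P/∂y = 70x^4.

D is the region 0 ≤ x ≤ 4, 0 ≤ y ≤ 6. Evaluating the double integral:

    ∬_D (70x^4) dA = ∫_0^{4} ∫_0^{6} (70x^4) dy dx.

Inner (y from 0 to 6): 420x^4.
Outer (x from 0 to 4): 86016.

Therefore ∮_C P dx + Q dy = 86016.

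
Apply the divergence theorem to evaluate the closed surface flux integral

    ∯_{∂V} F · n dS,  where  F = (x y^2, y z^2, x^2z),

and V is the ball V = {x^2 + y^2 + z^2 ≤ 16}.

By the divergence theorem,

    ∯_{∂V} F · n dS = ∭_V (∇ · F) dV.

Compute the divergence:
    ∇ · F = ∂F_x/∂x + ∂F_y/∂y + ∂F_z/∂z = y^2 + z^2 + x^2 = x^2 + y^2 + z^2.

In spherical coordinates, x = ρ sin(φ) cos(θ), y = ρ sin(φ) sin(θ), z = ρ cos(φ), dV = ρ^2 sin(φ) dρ dφ dθ, with 0 ≤ ρ ≤ 4, 0 ≤ φ ≤ π, 0 ≤ θ ≤ 2π.

The integrand, after substitution and multiplying by the volume element, becomes (ρ^2) · ρ^2 sin(φ), so

    ∭_V (∇·F) dV = ∫_0^{2π} ∫_0^{π} ∫_0^{4} (ρ^2) · ρ^2 sin(φ) dρ dφ dθ.

Inner (ρ from 0 to 4): 1024sin(φ)/5.
Middle (φ from 0 to π): 2048/5.
Outer (θ from 0 to 2π): 4096π/5.

Therefore ∯_{∂V} F · n dS = 4096π/5.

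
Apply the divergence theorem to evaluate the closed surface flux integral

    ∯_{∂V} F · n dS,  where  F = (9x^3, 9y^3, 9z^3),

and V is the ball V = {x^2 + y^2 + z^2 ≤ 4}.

By the divergence theorem,

    ∯_{∂V} F · n dS = ∭_V (∇ · F) dV.

Compute the divergence:
    ∇ · F = ∂F_x/∂x + ∂F_y/∂y + ∂F_z/∂z = 27x^2 + 27y^2 + 27z^2.

In spherical coordinates, x = ρ sin(φ) cos(θ), y = ρ sin(φ) sin(θ), z = ρ cos(φ), dV = ρ^2 sin(φ) dρ dφ dθ, with 0 ≤ ρ ≤ 2, 0 ≤ φ ≤ π, 0 ≤ θ ≤ 2π.

The integrand, after substitution and multiplying by the volume element, becomes (27ρ^2) · ρ^2 sin(φ), so

    ∭_V (∇·F) dV = ∫_0^{2π} ∫_0^{π} ∫_0^{2} (27ρ^2) · ρ^2 sin(φ) dρ dφ dθ.

Inner (ρ from 0 to 2): 864sin(φ)/5.
Middle (φ from 0 to π): 1728/5.
Outer (θ from 0 to 2π): 3456π/5.

Therefore ∯_{∂V} F · n dS = 3456π/5.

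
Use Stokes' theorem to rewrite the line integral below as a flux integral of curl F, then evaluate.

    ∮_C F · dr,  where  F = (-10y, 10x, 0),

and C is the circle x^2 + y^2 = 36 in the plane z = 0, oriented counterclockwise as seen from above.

Let S be the flat disk x^2 + y^2 ≤ 36 in the plane z = 0, with upward unit normal n̂ = ẑ. By Stokes' theorem,

    ∮_C F · dr = ∬_S (∇ × F) · n̂ dS = ∬_D (curl F)_z dA,

where D is the disk x^2 + y^2 ≤ 36.

Compute the curl of F = (-10y, 10x, 0):
    (∇ × F)_x = ∂F_z/∂y - ∂F_y/∂z = 0,
    (∇ × F)_y = ∂F_x/∂z - ∂F_z/∂x = 0,
    (∇ × F)_z = ∂F_y/∂x - ∂F_x/∂y = 20.

On z = 0, (curl F)_z = 20.

Convert to polar (x = r cos θ, y = r sin θ, dA = r dr dθ); the integrand becomes 20, so

    ∬_D (curl F)_z dA = ∫_0^{2π} ∫_0^{6} (20) · r dr dθ.

Inner (r from 0 to 6): 360.
Outer (θ from 0 to 2π): 720π.

Therefore ∮_C F · dr = 720π.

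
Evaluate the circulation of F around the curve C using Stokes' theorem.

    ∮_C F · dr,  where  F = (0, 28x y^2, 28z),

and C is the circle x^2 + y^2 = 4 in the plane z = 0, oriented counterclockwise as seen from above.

Let S be the flat disk x^2 + y^2 ≤ 4 in the plane z = 0, with upward unit normal n̂ = ẑ. By Stokes' theorem,

    ∮_C F · dr = ∬_S (∇ × F) · n̂ dS = ∬_D (curl F)_z dA,

where D is the disk x^2 + y^2 ≤ 4.

Compute the curl of F = (0, 28x y^2, 28z):
    (∇ × F)_x = ∂F_z/∂y - ∂F_y/∂z = 0,
    (∇ × F)_y = ∂F_x/∂z - ∂F_z/∂x = 0,
    (∇ × F)_z = ∂F_y/∂x - ∂F_x/∂y = 28y^2.

On z = 0, (curl F)_z = 28y^2.

Convert to polar (x = r cos θ, y = r sin θ, dA = r dr dθ); the integrand becomes 28r^2sin(θ)^2, so

    ∬_D (curl F)_z dA = ∫_0^{2π} ∫_0^{2} (28r^2sin(θ)^2) · r dr dθ.

Inner (r from 0 to 2): 112sin(θ)^2.
Outer (θ from 0 to 2π): 112π.

Therefore ∮_C F · dr = 112π.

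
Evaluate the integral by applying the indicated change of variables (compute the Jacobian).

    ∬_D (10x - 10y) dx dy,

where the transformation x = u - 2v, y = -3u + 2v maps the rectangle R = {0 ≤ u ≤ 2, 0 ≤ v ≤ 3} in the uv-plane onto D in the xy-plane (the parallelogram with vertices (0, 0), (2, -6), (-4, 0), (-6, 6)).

Compute the Jacobian determinant of (x, y) with respect to (u, v):

    ∂(x,y)/∂(u,v) = | 1  -2 | = (1)(2) - (-2)(-3) = -4.
                   | -3  2 |

Its absolute value is |J| = 4 (the area scaling factor).

Substituting x = u - 2v, y = -3u + 2v into the integrand,

    10x - 10y → 40u - 40v,

so the integral becomes

    ∬_R (40u - 40v) · |J| du dv = ∫_0^2 ∫_0^3 (160u - 160v) dv du.

Inner (v): 480u - 720.
Outer (u): -480.

Therefore ∬_D (10x - 10y) dx dy = -480.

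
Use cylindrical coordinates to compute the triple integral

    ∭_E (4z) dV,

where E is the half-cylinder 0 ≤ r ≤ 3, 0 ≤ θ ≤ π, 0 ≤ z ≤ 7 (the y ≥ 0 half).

In cylindrical coordinates, x = r cos(θ), y = r sin(θ), z = z, and dV = r dr dθ dz.

The integrand becomes 4z, so

    ∭_E (4z) dV = ∫_{0}^{π} ∫_{0}^{3} ∫_{0}^{7} (4z) · r dz dr dθ.

Inner (z): 98r.
Middle (r from 0 to 3): 441.
Outer (θ): 441π.

Therefore the triple integral equals 441π.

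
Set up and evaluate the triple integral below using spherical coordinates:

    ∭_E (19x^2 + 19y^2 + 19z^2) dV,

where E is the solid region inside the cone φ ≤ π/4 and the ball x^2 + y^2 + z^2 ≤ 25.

In spherical coordinates, x = ρ sin(φ) cos(θ), y = ρ sin(φ) sin(θ), z = ρ cos(φ), and dV = ρ^2 sin(φ) dρ dφ dθ.

The integrand becomes 19ρ^2, so

    ∭_E (19x^2 + 19y^2 + 19z^2) dV = ∫_{0}^{2π} ∫_{0}^{π/4} ∫_{0}^{5} (19ρ^2) · ρ^2 sin(φ) dρ dφ dθ.

Inner (ρ): 11875sin(φ).
Middle (φ): 11875 - 11875sqrt(2)/2.
Outer (θ): 11875π (2 - sqrt(2)).

Therefore the triple integral equals 11875π (2 - sqrt(2)).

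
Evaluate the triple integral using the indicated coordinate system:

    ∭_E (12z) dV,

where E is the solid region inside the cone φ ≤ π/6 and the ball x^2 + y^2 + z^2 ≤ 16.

In spherical coordinates, x = ρ sin(φ) cos(θ), y = ρ sin(φ) sin(θ), z = ρ cos(φ), and dV = ρ^2 sin(φ) dρ dφ dθ.

The integrand becomes 12ρ cos(φ), so

    ∭_E (12z) dV = ∫_{0}^{2π} ∫_{0}^{π/6} ∫_{0}^{4} (12ρ cos(φ)) · ρ^2 sin(φ) dρ dφ dθ.

Inner (ρ): 384sin(2φ).
Middle (φ): 96.
Outer (θ): 192π.

Therefore the triple integral equals 192π.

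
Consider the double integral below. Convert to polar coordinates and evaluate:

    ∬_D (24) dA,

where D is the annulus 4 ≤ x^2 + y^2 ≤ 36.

The region D is 2 ≤ r ≤ 6, 0 ≤ θ ≤ 2π in polar coordinates, where x = r cos(θ), y = r sin(θ), and dA = r dr dθ.

Under the substitution, the integrand becomes 24, so

    ∬_D (24) dA = ∫_{0}^{2π} ∫_{2}^{6} (24) · r dr dθ.

Inner integral (in r): ∫_{2}^{6} (24) · r dr = 384.

Outer integral (in θ): ∫_{0}^{2π} (384) dθ = 768π.

Therefore ∬_D (24) dA = 768π.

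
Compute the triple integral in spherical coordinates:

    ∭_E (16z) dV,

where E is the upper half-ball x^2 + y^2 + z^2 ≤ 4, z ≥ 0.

In spherical coordinates, x = ρ sin(φ) cos(θ), y = ρ sin(φ) sin(θ), z = ρ cos(φ), and dV = ρ^2 sin(φ) dρ dφ dθ.

The integrand becomes 16ρ cos(φ), so

    ∭_E (16z) dV = ∫_{0}^{2π} ∫_{0}^{π/2} ∫_{0}^{2} (16ρ cos(φ)) · ρ^2 sin(φ) dρ dφ dθ.

Inner (ρ): 32sin(2φ).
Middle (φ): 32.
Outer (θ): 64π.

Therefore the triple integral equals 64π.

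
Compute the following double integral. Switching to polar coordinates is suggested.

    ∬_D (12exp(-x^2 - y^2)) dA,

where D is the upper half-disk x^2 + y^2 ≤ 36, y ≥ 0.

The region D is 0 ≤ r ≤ 6, 0 ≤ θ ≤ π in polar coordinates, where x = r cos(θ), y = r sin(θ), and dA = r dr dθ.

Under the substitution, the integrand becomes 12exp(-r^2), so

    ∬_D (12exp(-x^2 - y^2)) dA = ∫_{0}^{π} ∫_{0}^{6} (12exp(-r^2)) · r dr dθ.

Inner integral (in r): ∫_{0}^{6} (12exp(-r^2)) · r dr = 6 - 6exp(-36).

Outer integral (in θ): ∫_{0}^{π} (6 - 6exp(-36)) dθ = -6π exp(-36) + 6π.

Therefore ∬_D (12exp(-x^2 - y^2)) dA = -6π exp(-36) + 6π.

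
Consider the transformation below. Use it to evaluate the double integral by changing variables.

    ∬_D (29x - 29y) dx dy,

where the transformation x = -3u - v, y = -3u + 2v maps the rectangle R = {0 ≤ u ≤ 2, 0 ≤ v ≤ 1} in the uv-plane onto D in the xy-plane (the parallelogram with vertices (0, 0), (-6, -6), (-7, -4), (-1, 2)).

Compute the Jacobian determinant of (x, y) with respect to (u, v):

    ∂(x,y)/∂(u,v) = | -3  -1 | = (-3)(2) - (-1)(-3) = -9.
                   | -3  2 |

Its absolute value is |J| = 9 (the area scaling factor).

Substituting x = -3u - v, y = -3u + 2v into the integrand,

    29x - 29y → -87v,

so the integral becomes

    ∬_R (-87v) · |J| du dv = ∫_0^2 ∫_0^1 (-783v) dv du.

Inner (v): -783/2.
Outer (u): -783.

Therefore ∬_D (29x - 29y) dx dy = -783.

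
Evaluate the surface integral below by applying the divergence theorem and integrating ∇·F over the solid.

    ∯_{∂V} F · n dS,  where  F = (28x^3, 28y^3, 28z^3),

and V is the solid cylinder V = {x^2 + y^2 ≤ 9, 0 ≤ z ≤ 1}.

By the divergence theorem,

    ∯_{∂V} F · n dS = ∭_V (∇ · F) dV.

Compute the divergence:
    ∇ · F = ∂F_x/∂x + ∂F_y/∂y + ∂F_z/∂z = 84x^2 + 84y^2 + 84z^2.

In cylindrical coordinates, x = r cos(θ), y = r sin(θ), z = z, dV = r dr dθ dz, with 0 ≤ r ≤ 3, 0 ≤ θ ≤ 2π, 0 ≤ z ≤ 1.

The integrand, after substitution and multiplying by the volume element, becomes (84r^2 + 84z^2) · r, so

    ∭_V (∇·F) dV = ∫_0^{2π} ∫_0^{3} ∫_0^{1} (84r^2 + 84z^2) · r dz dr dθ.

Inner (z from 0 to 1): 84r^3 + 28r.
Middle (r from 0 to 3): 1827.
Outer (θ from 0 to 2π): 3654π.

Therefore ∯_{∂V} F · n dS = 3654π.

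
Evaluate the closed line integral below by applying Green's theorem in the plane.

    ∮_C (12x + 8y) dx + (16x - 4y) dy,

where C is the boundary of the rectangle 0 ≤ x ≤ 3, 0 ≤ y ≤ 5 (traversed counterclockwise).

Green's theorem converts the closed line integral into a double integral over the enclosed region D:

    ∮_C P dx + Q dy = ∬_D (∂Q/∂x - ∂P/∂y) dA.

Here P = 12x + 8y, Q = 16x - 4y, so

    ∂Q/∂x = 16,    ∂P/∂y = 8,
    ∂Q/∂x - ∂P/∂y = 8.

D is the region 0 ≤ x ≤ 3, 0 ≤ y ≤ 5. Evaluating the double integral:

    ∬_D (8) dA = ∫_0^{3} ∫_0^{5} (8) dy dx.

Inner (y from 0 to 5): 40.
Outer (x from 0 to 3): 120.

Therefore ∮_C P dx + Q dy = 120.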